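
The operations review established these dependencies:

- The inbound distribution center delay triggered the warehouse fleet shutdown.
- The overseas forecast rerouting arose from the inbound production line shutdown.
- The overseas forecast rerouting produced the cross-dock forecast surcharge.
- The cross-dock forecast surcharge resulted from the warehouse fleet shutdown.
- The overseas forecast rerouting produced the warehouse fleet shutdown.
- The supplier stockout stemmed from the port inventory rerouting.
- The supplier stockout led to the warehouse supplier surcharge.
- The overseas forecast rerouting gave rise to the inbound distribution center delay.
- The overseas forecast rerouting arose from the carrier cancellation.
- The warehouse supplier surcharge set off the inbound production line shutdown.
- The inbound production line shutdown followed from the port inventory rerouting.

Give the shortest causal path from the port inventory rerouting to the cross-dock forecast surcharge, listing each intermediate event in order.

the port inventory rerouting → the inbound production line shutdown
the inbound production line shutdown → the overseas forecast rerouting
the overseas forecast rerouting → the cross-dock forecast surcharge
Length: 3 steps.

the port inventory rerouting → the inbound production line shutdown → the overseas forecast rerouting → the cross-dock forecast surcharge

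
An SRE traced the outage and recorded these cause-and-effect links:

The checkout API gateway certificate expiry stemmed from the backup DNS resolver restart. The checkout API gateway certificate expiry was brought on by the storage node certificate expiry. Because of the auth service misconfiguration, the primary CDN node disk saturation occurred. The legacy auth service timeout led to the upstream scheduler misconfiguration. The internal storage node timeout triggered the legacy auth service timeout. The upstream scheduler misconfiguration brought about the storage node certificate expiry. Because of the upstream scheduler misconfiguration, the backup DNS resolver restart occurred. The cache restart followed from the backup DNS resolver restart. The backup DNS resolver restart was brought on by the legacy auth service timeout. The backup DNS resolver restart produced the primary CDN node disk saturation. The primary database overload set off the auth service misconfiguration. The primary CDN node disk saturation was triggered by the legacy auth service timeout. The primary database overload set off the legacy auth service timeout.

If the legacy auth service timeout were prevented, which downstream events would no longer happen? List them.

Downstream of the legacy auth service timeout: the upstream scheduler misconfiguration, the storage node certificate expiry, the backup DNS resolver restart, the primary CDN node disk saturation, the cache restart, the checkout API gateway certificate expiry.
Of those, still caused via another path: the primary CDN node disk saturation.
The remainder have no surviving cause.

the backup DNS resolver restart, the cache restart, the checkout API gateway certificate expiry, the storage node certificate expiry, the upstream scheduler misconfiguration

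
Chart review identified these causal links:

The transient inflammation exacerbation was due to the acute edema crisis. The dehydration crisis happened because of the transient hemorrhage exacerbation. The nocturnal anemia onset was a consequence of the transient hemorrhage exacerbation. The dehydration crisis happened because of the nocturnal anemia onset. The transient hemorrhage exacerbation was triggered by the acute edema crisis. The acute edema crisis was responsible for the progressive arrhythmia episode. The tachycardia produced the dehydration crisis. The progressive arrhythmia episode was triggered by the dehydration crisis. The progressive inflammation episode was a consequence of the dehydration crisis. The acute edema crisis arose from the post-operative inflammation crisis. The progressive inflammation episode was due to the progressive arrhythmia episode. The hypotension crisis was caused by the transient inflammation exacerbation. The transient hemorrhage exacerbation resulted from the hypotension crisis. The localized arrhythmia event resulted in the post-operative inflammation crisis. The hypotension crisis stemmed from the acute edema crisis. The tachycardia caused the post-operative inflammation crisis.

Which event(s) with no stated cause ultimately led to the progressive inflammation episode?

the localized arrhythmia event, the tachycardia

Tracing upstream from the progressive inflammation episode: the progressive inflammation episode ← the dehydration crisis ← the tachycardia.
A separate upstream branch: the progressive inflammation episode ← the progressive arrhythmia episode ← the acute edema crisis ← the post-operative inflammation crisis ← the localized arrhythmia event.
Each of those chain origins has no stated cause.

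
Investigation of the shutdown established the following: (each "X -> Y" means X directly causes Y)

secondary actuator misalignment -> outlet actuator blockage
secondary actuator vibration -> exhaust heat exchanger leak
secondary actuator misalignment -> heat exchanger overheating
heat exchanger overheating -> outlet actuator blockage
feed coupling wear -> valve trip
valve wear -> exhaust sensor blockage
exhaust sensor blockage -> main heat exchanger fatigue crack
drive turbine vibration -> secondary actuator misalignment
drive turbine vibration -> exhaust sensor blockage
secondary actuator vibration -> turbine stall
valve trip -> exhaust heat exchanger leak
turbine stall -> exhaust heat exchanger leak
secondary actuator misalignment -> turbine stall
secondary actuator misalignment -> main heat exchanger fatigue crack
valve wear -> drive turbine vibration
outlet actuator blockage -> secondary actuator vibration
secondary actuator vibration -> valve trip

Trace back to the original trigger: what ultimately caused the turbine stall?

Tracing upstream from the turbine stall: the turbine stall ← the secondary actuator misalignment ← the drive turbine vibration ← the valve wear.
The valve wear has no stated cause, so it is the root.

the valve wear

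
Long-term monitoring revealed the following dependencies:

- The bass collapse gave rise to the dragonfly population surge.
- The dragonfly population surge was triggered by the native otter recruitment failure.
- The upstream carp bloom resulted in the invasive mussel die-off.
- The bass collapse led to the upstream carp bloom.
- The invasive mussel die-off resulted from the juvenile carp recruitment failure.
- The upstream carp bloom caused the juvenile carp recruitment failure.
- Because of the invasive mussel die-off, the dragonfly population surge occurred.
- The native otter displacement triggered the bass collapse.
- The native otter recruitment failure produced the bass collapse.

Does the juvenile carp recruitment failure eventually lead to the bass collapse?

The juvenile carp recruitment failure leads to the invasive mussel die-off, the dragonfly population surge; the bass collapse is not among them.

No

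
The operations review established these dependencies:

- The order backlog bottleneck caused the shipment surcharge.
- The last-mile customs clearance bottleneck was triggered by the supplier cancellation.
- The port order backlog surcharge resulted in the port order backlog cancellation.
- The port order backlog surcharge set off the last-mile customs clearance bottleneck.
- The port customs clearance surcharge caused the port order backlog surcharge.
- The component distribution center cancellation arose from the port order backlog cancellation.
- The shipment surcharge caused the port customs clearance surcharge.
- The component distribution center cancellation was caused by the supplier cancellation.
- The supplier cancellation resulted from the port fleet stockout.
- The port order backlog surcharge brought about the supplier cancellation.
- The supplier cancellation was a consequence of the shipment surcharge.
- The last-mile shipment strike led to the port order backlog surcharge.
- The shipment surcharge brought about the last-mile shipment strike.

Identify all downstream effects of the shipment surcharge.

Direct effects: the last-mile shipment strike, the port customs clearance surcharge, the supplier cancellation.
2 steps out: the port order backlog surcharge, the last-mile customs clearance bottleneck, the component distribution center cancellation.
3 steps out: the port order backlog cancellation.
Not reachable from it: the port fleet stockout, the order backlog bottleneck.

the component distribution center cancellation, the last-mile customs clearance bottleneck, the last-mile shipment strike, the port customs clearance surcharge, the port order backlog cancellation, the port order backlog surcharge, the supplier cancellation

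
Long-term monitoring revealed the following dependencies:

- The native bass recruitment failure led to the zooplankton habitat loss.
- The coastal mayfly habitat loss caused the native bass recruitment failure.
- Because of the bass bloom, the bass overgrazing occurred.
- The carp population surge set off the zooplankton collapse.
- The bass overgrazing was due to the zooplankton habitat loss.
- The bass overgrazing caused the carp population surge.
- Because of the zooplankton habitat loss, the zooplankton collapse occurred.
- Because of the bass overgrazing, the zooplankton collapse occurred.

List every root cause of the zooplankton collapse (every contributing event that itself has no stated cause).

Tracing upstream from the zooplankton collapse: the zooplankton collapse ← the bass overgrazing ← the bass bloom.
A separate upstream branch: the zooplankton collapse ← the zooplankton habitat loss ← the native bass recruitment failure ← the coastal mayfly habitat loss.
Each of those chain origins has no stated cause.

the bass bloom, the coastal mayfly habitat loss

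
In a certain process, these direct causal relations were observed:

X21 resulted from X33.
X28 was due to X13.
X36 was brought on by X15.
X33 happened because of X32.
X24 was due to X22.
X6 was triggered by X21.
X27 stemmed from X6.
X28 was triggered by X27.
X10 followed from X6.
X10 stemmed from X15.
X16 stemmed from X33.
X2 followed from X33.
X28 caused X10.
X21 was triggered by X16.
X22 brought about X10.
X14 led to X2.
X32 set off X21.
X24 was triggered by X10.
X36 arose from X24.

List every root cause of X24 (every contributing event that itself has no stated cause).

Tracing upstream from X24: X24 ← X10 ← X6 ← X21 ← X32.
A separate upstream branch: X24 ← X10 ← X28 ← X13.
A separate upstream branch: X24 ← X10 ← X15.
A separate upstream branch: X24 ← X22.
Each of those chain origins has no stated cause.

X13, X15, X22, X32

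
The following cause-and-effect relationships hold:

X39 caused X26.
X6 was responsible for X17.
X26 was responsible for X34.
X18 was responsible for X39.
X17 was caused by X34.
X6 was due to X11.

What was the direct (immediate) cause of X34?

Upstream contributors include X18, X39, but only X26 feeds directly into X34.

X26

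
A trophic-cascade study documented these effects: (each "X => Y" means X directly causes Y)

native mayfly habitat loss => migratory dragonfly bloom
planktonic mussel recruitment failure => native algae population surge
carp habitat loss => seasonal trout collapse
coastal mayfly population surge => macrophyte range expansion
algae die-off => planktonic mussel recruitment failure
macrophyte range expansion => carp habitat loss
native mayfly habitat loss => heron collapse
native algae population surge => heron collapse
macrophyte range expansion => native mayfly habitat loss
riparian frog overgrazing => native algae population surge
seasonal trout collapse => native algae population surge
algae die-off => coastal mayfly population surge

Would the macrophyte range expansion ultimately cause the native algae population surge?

There is a causal chain: the macrophyte range expansion → the carp habitat loss → the seasonal trout collapse → the native algae population surge.

Yes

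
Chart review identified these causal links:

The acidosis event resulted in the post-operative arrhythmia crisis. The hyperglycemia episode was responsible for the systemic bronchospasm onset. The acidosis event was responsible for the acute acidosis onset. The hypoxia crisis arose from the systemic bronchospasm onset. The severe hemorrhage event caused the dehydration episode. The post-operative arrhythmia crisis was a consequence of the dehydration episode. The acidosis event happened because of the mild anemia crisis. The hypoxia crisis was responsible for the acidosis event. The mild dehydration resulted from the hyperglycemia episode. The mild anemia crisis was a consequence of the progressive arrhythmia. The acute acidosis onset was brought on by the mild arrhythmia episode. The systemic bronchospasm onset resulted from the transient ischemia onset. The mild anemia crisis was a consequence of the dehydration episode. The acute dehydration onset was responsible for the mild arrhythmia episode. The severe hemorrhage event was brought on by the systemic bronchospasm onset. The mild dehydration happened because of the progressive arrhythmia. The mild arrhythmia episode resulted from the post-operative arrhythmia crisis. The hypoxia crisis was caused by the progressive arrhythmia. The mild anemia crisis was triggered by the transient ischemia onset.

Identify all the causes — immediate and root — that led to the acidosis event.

the dehydration episode, the hyperglycemia episode, the hypoxia crisis, the mild anemia crisis, the progressive arrhythmia, the severe hemorrhage event, the systemic bronchospasm onset, the transient ischemia onset

Immediate causes of the acidosis event: the hypoxia crisis, the mild anemia crisis.
Further upstream: the transient ischemia onset, the hyperglycemia episode, the progressive arrhythmia, the systemic bronchospasm onset, the severe hemorrhage event, the dehydration episode.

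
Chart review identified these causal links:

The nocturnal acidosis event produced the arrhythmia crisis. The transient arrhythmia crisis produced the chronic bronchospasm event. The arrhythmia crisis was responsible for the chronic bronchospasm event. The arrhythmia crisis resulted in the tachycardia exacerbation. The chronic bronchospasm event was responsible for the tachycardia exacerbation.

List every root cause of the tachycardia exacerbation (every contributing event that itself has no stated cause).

Tracing upstream from the tachycardia exacerbation: the tachycardia exacerbation ← the arrhythmia crisis ← the nocturnal acidosis event.
A separate upstream branch: the tachycardia exacerbation ← the chronic bronchospasm event ← the transient arrhythmia crisis.
Each of those chain origins has no stated cause.

the nocturnal acidosis event, the transient arrhythmia crisis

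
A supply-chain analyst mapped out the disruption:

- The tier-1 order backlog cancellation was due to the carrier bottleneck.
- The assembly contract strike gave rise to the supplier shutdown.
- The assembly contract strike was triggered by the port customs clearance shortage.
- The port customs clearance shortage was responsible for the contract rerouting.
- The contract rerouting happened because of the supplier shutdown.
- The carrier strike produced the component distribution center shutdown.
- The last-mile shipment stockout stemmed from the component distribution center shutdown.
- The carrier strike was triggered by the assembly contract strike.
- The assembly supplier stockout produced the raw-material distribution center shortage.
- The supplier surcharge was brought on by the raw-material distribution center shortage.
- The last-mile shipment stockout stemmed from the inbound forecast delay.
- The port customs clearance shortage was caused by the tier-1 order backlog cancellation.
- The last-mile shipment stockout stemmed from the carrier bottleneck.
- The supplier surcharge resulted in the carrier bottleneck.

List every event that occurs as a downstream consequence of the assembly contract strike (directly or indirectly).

Direct effects: the supplier shutdown, the carrier strike.
2 steps out: the component distribution center shutdown, the contract rerouting.
3 steps out: the last-mile shipment stockout.
Not reachable from it: the assembly supplier stockout, the raw-material distribution center shortage, the supplier surcharge, the carrier bottleneck, the tier-1 order backlog cancellation, the port customs clearance shortage, the inbound forecast delay.

the carrier strike, the component distribution center shutdown, the contract rerouting, the last-mile shipment stockout, the supplier shutdown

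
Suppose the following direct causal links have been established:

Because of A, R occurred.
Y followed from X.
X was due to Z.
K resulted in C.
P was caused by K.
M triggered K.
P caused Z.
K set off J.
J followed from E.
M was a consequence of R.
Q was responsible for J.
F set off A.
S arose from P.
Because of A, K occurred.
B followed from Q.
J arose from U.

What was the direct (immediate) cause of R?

A

Upstream contributors include F, but only A feeds directly into R.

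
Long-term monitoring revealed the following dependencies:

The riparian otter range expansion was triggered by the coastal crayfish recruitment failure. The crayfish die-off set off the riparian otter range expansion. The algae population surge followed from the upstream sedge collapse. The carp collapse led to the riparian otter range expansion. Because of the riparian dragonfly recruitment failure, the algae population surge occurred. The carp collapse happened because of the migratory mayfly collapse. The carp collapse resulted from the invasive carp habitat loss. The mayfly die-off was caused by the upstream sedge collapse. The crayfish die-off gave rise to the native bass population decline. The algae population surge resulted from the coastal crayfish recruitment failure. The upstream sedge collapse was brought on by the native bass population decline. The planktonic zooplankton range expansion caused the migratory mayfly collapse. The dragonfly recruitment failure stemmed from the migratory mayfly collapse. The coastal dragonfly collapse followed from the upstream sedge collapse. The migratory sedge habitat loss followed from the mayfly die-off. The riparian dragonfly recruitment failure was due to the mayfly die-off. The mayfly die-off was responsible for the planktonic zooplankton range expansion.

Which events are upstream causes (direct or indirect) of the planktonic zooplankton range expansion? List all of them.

Immediate cause of the planktonic zooplankton range expansion: the mayfly die-off.
Further upstream: the crayfish die-off, the native bass population decline, the upstream sedge collapse.

the crayfish die-off, the mayfly die-off, the native bass population decline, the upstream sedge collapse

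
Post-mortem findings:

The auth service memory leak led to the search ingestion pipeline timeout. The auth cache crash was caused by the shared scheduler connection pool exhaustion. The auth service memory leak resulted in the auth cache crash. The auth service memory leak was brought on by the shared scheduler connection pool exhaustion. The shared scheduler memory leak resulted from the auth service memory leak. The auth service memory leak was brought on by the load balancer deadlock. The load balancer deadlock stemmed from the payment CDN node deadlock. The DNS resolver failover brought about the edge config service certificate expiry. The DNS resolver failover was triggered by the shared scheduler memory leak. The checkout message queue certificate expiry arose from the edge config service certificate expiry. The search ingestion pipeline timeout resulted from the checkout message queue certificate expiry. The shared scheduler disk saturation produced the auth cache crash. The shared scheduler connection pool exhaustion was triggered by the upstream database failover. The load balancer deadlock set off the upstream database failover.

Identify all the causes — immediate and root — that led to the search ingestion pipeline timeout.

Immediate causes of the search ingestion pipeline timeout: the auth service memory leak, the checkout message queue certificate expiry.
Further upstream: the payment CDN node deadlock, the load balancer deadlock, the upstream database failover, the shared scheduler connection pool exhaustion, the shared scheduler memory leak, the DNS resolver failover, the edge config service certificate expiry.

the DNS resolver failover, the auth service memory leak, the checkout message queue certificate expiry, the edge config service certificate expiry, the load balancer deadlock, the payment CDN node deadlock, the shared scheduler connection pool exhaustion, the shared scheduler memory leak, the upstream database failover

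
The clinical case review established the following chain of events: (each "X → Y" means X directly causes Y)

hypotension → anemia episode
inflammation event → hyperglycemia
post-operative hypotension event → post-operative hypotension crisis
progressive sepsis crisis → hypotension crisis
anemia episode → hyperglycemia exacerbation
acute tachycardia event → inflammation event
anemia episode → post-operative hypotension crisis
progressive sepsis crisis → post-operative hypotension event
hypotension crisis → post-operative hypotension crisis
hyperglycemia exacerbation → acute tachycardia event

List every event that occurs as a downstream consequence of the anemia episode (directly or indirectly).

Direct effects: the hyperglycemia exacerbation, the post-operative hypotension crisis.
2 steps out: the acute tachycardia event.
3 steps out: the inflammation event.
4 steps out: the hyperglycemia.
Not reachable from it: the hypotension, the progressive sepsis crisis, the post-operative hypotension event, the hypotension crisis.

the acute tachycardia event, the hyperglycemia, the hyperglycemia exacerbation, the inflammation event, the post-operative hypotension crisis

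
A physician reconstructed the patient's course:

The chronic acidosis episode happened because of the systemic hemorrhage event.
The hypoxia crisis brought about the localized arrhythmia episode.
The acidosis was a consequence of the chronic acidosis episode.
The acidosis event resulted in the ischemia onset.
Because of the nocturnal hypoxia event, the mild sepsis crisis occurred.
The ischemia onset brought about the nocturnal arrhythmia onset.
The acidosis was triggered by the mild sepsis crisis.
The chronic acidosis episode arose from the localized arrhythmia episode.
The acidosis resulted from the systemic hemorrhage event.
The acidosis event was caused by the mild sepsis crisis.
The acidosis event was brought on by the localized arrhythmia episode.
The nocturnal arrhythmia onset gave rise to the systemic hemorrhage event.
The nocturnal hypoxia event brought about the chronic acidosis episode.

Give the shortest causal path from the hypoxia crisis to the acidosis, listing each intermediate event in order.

the hypoxia crisis → the localized arrhythmia episode → the chronic acidosis episode → the acidosis

the hypoxia crisis → the localized arrhythmia episode
the localized arrhythmia episode → the chronic acidosis episode
the chronic acidosis episode → the acidosis
Length: 3 steps.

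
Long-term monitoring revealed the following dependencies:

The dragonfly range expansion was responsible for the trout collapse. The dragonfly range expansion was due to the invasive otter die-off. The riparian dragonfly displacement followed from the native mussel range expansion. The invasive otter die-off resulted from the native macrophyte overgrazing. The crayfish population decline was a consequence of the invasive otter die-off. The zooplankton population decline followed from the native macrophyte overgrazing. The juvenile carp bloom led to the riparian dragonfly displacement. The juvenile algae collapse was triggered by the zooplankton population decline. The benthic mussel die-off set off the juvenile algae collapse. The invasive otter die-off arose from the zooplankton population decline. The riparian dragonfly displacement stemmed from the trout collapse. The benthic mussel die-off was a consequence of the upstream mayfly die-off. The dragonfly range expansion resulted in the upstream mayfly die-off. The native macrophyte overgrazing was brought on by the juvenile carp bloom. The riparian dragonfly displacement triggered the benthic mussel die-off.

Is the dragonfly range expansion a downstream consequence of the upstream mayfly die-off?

No

The upstream mayfly die-off leads to the benthic mussel die-off, the juvenile algae collapse; the dragonfly range expansion is not among them.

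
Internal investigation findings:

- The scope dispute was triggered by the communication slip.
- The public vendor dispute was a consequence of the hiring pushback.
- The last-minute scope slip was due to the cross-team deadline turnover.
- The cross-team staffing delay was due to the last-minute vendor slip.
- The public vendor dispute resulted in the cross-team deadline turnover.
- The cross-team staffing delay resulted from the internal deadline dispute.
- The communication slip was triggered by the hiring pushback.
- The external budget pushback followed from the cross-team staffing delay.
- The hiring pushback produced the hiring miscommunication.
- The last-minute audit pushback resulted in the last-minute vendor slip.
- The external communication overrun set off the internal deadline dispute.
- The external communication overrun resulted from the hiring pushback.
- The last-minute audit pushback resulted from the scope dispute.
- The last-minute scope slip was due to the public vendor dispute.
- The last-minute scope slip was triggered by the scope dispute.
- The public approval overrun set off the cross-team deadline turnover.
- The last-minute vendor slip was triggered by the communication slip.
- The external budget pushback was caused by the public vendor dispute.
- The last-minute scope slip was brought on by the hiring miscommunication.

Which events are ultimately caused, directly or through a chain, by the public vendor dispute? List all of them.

the cross-team deadline turnover, the external budget pushback, the last-minute scope slip

Direct effects: the cross-team deadline turnover, the last-minute scope slip, the external budget pushback.
Not reachable from it: the hiring pushback, the communication slip, the scope dispute, the hiring miscommunication, the last-minute audit pushback, the external communication overrun, the internal deadline dispute, the last-minute vendor slip, the cross-team staffing delay, the public approval overrun.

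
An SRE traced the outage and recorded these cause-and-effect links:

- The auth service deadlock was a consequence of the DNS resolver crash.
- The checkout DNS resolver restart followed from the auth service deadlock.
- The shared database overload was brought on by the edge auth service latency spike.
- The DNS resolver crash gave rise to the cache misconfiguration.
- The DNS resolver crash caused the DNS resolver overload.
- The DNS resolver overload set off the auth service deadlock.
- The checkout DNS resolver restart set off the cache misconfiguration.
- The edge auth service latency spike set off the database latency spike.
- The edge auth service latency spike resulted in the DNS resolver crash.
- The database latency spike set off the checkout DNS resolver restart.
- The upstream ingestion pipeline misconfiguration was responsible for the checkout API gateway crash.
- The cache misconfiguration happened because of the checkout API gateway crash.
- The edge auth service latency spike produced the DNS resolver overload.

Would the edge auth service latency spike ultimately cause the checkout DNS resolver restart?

Yes

There is a causal chain: the edge auth service latency spike → the database latency spike → the checkout DNS resolver restart.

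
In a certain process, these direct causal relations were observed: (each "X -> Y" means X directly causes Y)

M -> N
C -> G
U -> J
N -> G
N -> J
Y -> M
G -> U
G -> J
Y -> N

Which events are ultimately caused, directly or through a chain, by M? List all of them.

Direct effects: N.
2 steps out: G, J.
3 steps out: U.
Not reachable from it: Y, C.

G, J, N, U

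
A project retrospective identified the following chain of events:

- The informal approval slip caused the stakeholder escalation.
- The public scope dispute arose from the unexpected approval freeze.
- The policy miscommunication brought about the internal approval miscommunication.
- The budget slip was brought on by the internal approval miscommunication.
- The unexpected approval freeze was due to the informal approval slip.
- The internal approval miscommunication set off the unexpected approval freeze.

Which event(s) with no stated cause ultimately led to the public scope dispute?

the informal approval slip, the policy miscommunication

Tracing upstream from the public scope dispute: the public scope dispute ← the unexpected approval freeze ← the internal approval miscommunication ← the policy miscommunication.
A separate upstream branch: the public scope dispute ← the unexpected approval freeze ← the informal approval slip.
Each of those chain origins has no stated cause.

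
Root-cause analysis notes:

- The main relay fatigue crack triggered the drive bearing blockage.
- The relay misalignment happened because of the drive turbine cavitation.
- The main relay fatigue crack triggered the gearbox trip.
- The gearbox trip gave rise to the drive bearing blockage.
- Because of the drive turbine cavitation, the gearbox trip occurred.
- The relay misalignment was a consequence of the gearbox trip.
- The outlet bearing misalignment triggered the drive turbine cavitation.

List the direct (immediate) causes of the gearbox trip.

the drive turbine cavitation, the main relay fatigue crack

Upstream contributors include the outlet bearing misalignment, but only the drive turbine cavitation, the main relay fatigue crack feed directly into the gearbox trip.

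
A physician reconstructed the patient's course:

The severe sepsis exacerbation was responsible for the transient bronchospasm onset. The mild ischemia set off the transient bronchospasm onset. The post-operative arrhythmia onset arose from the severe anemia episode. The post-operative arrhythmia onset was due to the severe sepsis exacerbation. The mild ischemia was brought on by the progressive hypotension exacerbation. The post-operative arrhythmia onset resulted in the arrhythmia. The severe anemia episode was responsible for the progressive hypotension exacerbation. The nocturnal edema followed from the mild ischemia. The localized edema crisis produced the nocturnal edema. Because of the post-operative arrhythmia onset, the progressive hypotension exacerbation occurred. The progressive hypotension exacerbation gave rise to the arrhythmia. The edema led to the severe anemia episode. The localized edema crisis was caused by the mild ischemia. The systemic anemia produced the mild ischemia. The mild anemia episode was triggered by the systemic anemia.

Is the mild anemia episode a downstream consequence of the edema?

The edema leads to the severe anemia episode, the post-operative arrhythmia onset, the progressive hypotension exacerbation, the arrhythmia, the mild ischemia, the transient bronchospasm onset, the localized edema crisis, the nocturnal edema; the mild anemia episode is not among them.

No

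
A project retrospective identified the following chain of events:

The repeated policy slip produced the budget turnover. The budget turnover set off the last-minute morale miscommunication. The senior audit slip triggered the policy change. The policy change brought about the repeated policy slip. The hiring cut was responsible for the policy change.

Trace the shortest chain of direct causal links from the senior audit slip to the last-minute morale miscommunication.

the senior audit slip → the policy change → the repeated policy slip → the budget turnover → the last-minute morale miscommunication

the senior audit slip → the policy change
the policy change → the repeated policy slip
the repeated policy slip → the budget turnover
the budget turnover → the last-minute morale miscommunication
Length: 4 steps.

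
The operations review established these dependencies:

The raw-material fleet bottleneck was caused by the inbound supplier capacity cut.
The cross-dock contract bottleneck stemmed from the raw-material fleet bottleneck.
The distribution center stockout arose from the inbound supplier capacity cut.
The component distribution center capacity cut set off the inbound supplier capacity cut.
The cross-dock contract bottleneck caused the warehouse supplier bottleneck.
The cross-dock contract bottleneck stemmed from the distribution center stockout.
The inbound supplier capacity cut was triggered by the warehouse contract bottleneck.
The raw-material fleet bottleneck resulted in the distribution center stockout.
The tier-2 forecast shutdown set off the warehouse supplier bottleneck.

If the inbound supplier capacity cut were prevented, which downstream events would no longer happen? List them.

the cross-dock contract bottleneck, the distribution center stockout, the raw-material fleet bottleneck

Downstream of the inbound supplier capacity cut: the raw-material fleet bottleneck, the distribution center stockout, the cross-dock contract bottleneck, the warehouse supplier bottleneck.
Of those, still caused via another path: the warehouse supplier bottleneck.
The remainder have no surviving cause.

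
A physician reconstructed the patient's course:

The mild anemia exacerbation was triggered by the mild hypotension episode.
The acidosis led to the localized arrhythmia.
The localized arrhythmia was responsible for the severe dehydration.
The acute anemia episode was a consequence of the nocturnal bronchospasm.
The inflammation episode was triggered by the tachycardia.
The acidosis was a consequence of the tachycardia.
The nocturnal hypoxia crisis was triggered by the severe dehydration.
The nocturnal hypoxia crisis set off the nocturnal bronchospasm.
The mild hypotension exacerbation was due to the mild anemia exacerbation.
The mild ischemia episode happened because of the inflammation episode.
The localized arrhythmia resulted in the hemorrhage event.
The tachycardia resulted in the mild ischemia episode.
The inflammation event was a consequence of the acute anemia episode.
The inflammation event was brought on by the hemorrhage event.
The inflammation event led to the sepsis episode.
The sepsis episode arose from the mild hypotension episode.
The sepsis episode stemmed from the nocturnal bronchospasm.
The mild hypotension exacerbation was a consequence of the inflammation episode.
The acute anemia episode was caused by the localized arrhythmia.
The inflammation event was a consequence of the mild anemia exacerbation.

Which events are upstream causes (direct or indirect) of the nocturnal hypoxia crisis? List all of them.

Immediate cause of the nocturnal hypoxia crisis: the severe dehydration.
Further upstream: the tachycardia, the acidosis, the localized arrhythmia.

the acidosis, the localized arrhythmia, the severe dehydration, the tachycardia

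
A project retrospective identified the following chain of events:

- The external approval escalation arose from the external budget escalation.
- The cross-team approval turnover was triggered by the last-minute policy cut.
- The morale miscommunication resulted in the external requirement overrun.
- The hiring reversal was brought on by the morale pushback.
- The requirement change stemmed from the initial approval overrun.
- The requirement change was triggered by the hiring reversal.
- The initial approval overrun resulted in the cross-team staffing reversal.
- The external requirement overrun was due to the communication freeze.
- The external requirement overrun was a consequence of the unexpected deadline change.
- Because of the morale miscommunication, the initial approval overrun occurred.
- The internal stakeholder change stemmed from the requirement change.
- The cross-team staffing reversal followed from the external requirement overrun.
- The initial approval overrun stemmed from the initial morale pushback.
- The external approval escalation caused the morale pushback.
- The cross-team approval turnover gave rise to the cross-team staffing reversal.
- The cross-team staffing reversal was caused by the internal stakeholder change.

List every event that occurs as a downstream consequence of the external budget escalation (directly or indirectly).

Direct effects: the external approval escalation.
2 steps out: the morale pushback.
3 steps out: the hiring reversal.
4 steps out: the requirement change.
5 steps out: the internal stakeholder change.
6 steps out: the cross-team staffing reversal.
Not reachable from it: the initial morale pushback, the last-minute policy cut, the morale miscommunication, the initial approval overrun, the unexpected deadline change, the cross-team approval turnover, the communication freeze, the external requirement overrun.

the cross-team staffing reversal, the external approval escalation, the hiring reversal, the internal stakeholder change, the morale pushback, the requirement change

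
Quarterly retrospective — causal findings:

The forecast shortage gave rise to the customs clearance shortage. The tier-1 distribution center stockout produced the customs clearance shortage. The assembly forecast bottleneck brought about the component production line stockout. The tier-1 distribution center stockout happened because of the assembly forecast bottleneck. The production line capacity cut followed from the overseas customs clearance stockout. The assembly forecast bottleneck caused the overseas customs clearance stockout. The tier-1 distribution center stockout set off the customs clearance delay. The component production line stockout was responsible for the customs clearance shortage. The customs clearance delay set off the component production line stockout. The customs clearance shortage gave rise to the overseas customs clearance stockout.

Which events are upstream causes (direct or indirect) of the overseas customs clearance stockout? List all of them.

Immediate causes of the overseas customs clearance stockout: the assembly forecast bottleneck, the customs clearance shortage.
Further upstream: the tier-1 distribution center stockout, the customs clearance delay, the component production line stockout, the forecast shortage.

the assembly forecast bottleneck, the component production line stockout, the customs clearance delay, the customs clearance shortage, the forecast shortage, the tier-1 distribution center stockout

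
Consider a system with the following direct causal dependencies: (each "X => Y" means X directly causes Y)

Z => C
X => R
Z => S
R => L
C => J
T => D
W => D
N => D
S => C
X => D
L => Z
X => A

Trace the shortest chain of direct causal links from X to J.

X → R → L → Z → C → J

X → R
R → L
L → Z
Z → C
C → J
Length: 5 steps.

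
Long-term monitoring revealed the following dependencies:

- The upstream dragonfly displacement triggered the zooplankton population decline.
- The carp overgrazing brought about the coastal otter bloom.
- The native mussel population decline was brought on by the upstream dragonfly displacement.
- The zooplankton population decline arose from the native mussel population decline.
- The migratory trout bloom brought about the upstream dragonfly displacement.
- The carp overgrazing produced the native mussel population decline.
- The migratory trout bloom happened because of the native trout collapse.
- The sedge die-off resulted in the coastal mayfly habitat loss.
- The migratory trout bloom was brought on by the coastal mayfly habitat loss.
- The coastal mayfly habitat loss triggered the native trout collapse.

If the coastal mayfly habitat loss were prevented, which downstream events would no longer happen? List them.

the migratory trout bloom, the native trout collapse, the upstream dragonfly displacement

Downstream of the coastal mayfly habitat loss: the native trout collapse, the migratory trout bloom, the upstream dragonfly displacement, the native mussel population decline, the zooplankton population decline.
Of those, still caused via another path: the native mussel population decline, the zooplankton population decline.
The remainder have no surviving cause.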